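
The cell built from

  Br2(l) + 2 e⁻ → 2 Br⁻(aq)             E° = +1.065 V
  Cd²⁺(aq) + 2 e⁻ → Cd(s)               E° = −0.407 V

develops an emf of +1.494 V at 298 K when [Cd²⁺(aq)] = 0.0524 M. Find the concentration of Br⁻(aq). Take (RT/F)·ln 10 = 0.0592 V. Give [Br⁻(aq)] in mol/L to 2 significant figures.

1.9 M

The Br₂/Br⁻ couple has the larger reduction potential, so it is the cathode: E°cell = +1.065 − (−0.407) = +1.472 V and n = 2.
From the Nernst equation, log Q = n(E° − E)/0.0592 = 2·(+1.472 − (+1.494))/0.0592 = −0.743.
Balancing electrons gives Br2(l) + Cd(s) → 2 Br⁻(aq) + Cd²⁺(aq); thus Q = [Br⁻(aq)]^2·[Cd²⁺(aq)].
Substituting the known concentrations and solving, log [Br⁻(aq)] = 0.269 and [Br⁻(aq)] = 1.9 M.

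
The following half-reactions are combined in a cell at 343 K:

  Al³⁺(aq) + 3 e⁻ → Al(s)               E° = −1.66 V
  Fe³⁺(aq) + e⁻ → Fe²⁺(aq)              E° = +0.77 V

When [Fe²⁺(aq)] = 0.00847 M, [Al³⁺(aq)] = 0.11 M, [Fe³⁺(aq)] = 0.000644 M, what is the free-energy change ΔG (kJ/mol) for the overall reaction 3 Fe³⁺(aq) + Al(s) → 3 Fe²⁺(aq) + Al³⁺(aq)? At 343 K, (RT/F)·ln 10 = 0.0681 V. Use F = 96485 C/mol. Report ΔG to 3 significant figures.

E°cell = +0.77 − (−1.66) = +2.43 V; the balanced reaction transfers n = 3 electrons.
The reaction quotient is ([Fe²⁺(aq)]^3·[Al³⁺(aq)]) / [Fe³⁺(aq)]^3 = 250; by Nernst, E = +2.43 − (0.0681/3)(2.398) = +2.3756 V.
Finally ΔG = −nFE = −(3)(96485 C/mol)(+2.3756 V) = −688 kJ/mol.

−688 kJ/mol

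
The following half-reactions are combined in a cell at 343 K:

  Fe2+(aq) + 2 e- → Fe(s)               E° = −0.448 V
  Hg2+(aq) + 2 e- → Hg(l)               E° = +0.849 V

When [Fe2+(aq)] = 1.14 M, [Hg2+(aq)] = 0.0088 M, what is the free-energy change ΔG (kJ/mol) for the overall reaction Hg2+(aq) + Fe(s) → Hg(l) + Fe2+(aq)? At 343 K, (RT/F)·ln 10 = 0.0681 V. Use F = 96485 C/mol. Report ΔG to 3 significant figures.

−236 kJ/mol

With Hg²⁺/Hg reduced at the cathode, E°cell = +0.849 − (−0.448) = +1.297 V and n = 2.
Q = [Fe2+(aq)] / [Hg2+(aq)] = 130, so log Q = 2.112 and E = +1.297 − (0.0681/2)(2.112) = +1.2251 V.
ΔG = −nFE = −(2)(96485)(+1.2251) J/mol = −236 kJ/mol.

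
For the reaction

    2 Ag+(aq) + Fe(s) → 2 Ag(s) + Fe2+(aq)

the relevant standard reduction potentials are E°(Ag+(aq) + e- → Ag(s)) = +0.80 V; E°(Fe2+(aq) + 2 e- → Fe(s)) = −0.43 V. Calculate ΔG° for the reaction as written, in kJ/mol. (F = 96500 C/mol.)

In the reaction as written Ag+(aq) is reduced, so the Ag⁺/Ag couple is the cathode and Fe²⁺/Fe is the anode.
E°cell = +0.80 − (−0.43) = +1.23 V; balancing electrons gives n = 2.
ΔG° = −nFE°cell = −(2)(96500)(+1.23) J/mol = −237 kJ/mol.

−237 kJ/mol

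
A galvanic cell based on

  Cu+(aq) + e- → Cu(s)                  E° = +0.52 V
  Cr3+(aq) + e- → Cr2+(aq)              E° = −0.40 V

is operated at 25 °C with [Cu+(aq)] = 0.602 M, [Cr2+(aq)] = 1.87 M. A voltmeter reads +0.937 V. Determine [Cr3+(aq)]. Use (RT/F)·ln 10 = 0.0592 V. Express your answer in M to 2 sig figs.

The Cu⁺/Cu couple has the larger reduction potential, so it is the cathode: E°cell = +0.52 − (−0.40) = +0.92 V and n = 1.
From the Nernst equation, log Q = n(E° − E)/0.0592 = 1·(+0.92 − (+0.937))/0.0592 = −0.287.
Balancing electrons gives Cu+(aq) + Cr2+(aq) → Cu(s) + Cr3+(aq); thus Q = [Cr3+(aq)] / ([Cu+(aq)]·[Cr2+(aq)]).
Isolating [Cr3+(aq)] in Q = 10^{−0.287} yields log [Cr3+(aq)] = −0.236, i.e. 0.58 M.

0.58 M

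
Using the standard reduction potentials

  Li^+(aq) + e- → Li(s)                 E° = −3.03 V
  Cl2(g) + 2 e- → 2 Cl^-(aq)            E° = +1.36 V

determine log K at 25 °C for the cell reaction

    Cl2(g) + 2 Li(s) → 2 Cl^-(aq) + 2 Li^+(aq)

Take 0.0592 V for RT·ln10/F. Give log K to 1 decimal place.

The Cl₂/Cl⁻ couple is reduced (cathode); E°cell = +1.36 − (−3.03) = +4.39 V with n = 2.
At equilibrium E = 0, so log K = nE°cell / 0.0592 = (2)(+4.39) / 0.0592 = 148.3.

log K = 148.3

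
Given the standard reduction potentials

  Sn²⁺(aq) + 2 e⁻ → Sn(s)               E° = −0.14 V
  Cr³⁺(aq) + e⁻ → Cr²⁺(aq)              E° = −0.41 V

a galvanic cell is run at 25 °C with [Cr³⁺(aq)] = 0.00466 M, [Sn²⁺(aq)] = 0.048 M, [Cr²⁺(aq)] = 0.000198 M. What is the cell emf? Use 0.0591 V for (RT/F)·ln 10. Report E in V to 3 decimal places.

The Sn²⁺/Sn couple has the more positive E°, so it is the cathode; Cr³⁺/Cr²⁺ is the anode.
E°cell = −0.14 − (−0.41) = +0.27 V, with n = 2 electrons transferred.
For the overall reaction Sn²⁺(aq) + 2 Cr²⁺(aq) → Sn(s) + 2 Cr³⁺(aq), Q = [Cr³⁺(aq)]^2 / ([Sn²⁺(aq)]·[Cr²⁺(aq)]^2) = 1.15×10^4, giving log Q = 4.062.
Applying E = E° − (RT ln10/nF)·log Q gives +0.27 − (0.0591/2)(4.062) = +0.150 V.

+0.150 V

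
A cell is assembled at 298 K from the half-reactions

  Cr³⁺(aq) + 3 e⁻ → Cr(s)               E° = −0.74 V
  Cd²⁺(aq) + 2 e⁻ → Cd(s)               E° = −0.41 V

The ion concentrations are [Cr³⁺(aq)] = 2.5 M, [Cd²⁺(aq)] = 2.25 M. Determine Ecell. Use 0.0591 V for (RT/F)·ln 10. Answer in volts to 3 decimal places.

Since E°(Cd²⁺/Cd) > E°(Cr³⁺/Cr), Cd²⁺/Cd serves as the cathode.
The standard potential is −0.41 − (−0.74) = +0.33 V and the balanced reaction transfers n = 6 electrons.
For the overall reaction 3 Cd²⁺(aq) + 2 Cr(s) → 3 Cd(s) + 2 Cr³⁺(aq), Q = [Cr³⁺(aq)]^2 / [Cd²⁺(aq)]^3 = 0.549, giving log Q = −0.261.
By the Nernst equation, E = +0.33 − (0.0591/6)·(−0.261) = +0.333 V.

+0.333 V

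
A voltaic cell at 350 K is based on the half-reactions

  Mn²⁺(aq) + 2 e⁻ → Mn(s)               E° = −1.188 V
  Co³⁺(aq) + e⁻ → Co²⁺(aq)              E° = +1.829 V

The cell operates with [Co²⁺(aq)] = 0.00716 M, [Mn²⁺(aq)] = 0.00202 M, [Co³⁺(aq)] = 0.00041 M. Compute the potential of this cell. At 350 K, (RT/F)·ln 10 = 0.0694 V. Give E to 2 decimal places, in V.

+3.02 V

Co³⁺/Co²⁺ is reduced (cathode, E° = +1.829 V) and Mn²⁺/Mn is oxidized (anode).
E°cell = +1.829 − (−1.188) = +3.017 V, with n = 2 electrons transferred.
The balanced reaction is 2 Co³⁺(aq) + Mn(s) → 2 Co²⁺(aq) + Mn²⁺(aq), so Q = ([Co²⁺(aq)]^2·[Mn²⁺(aq)]) / [Co³⁺(aq)]^2 = 0.616 and log Q = −0.210.
E = E° − (0.0694/n)·log Q = +3.017 − (0.0694/2)(−0.210) = +3.02 V.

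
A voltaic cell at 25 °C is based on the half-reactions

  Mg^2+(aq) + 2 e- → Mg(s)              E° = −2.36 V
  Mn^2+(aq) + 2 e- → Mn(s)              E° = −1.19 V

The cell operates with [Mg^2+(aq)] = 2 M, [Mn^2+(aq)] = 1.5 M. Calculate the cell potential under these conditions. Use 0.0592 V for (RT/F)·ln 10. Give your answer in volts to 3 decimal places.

Since E°(Mn²⁺/Mn) > E°(Mg²⁺/Mg), Mn²⁺/Mn serves as the cathode.
E°cell = E°cat − E°an = −1.19 − (−2.36) = +1.17 V; n = 2.
Balancing gives Mn^2+(aq) + Mg(s) → Mn(s) + Mg^2+(aq); hence Q = [Mg^2+(aq)] / [Mn^2+(aq)] = 1.33 (log Q = 0.125).
By the Nernst equation, E = +1.17 − (0.0592/2)·(0.125) = +1.166 V.

+1.166 V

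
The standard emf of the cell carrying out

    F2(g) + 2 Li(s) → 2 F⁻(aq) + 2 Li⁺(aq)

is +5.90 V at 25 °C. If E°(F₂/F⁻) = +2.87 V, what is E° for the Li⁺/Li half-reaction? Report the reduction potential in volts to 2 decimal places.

In the reaction as written the F₂/F⁻ couple is reduced (cathode) and Li⁺/Li is oxidized (anode), so E°cell = E°(F₂/F⁻) − E°(Li⁺/Li).
E°(Li⁺/Li) = E°(cathode) − E°cell = +2.87 − (+5.90) = −3.03 V.

−3.03 V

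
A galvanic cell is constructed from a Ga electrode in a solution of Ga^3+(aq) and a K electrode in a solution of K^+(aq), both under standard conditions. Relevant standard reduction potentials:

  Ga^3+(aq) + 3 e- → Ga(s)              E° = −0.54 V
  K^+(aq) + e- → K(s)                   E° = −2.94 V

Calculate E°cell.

Of the two couples in this cell, the one with the more positive reduction potential is reduced at the cathode: here that is Ga³⁺/Ga (−0.54 V); K⁺/K (−2.94 V) is the anode.
E°cell = E°(cathode) − E°(anode) = −0.54 − (−2.94) = +2.40 V.

+2.40 V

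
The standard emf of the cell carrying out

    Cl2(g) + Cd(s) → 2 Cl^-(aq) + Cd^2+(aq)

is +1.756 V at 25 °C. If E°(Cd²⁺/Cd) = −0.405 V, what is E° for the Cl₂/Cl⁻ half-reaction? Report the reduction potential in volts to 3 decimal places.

+1.351 V

In the reaction as written the Cl₂/Cl⁻ couple is reduced (cathode) and Cd²⁺/Cd is oxidized (anode), so E°cell = E°(Cl₂/Cl⁻) − E°(Cd²⁺/Cd).
E°(Cl₂/Cl⁻) = E°cell + E°(anode) = +1.756 + (−0.405) = +1.351 V.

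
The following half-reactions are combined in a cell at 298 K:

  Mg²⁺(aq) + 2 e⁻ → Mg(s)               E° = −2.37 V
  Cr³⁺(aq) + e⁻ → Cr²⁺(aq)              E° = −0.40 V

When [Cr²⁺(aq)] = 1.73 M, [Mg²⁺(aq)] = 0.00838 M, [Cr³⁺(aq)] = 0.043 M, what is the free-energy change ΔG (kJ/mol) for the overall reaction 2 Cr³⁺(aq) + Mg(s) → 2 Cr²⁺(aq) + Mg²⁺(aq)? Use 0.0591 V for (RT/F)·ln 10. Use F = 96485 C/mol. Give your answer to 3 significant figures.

−374 kJ/mol

The standard cell potential is −0.40 − (−2.37) = +1.97 V, with n = 2 electrons in the balanced equation.
The reaction quotient is ([Cr²⁺(aq)]^2·[Mg²⁺(aq)]) / [Cr³⁺(aq)]^2 = 13.6; by Nernst, E = +1.97 − (0.0591/2)(1.132) = +1.9365 V.
Finally ΔG = −nFE = −(2)(96485 C/mol)(+1.9365 V) = −374 kJ/mol.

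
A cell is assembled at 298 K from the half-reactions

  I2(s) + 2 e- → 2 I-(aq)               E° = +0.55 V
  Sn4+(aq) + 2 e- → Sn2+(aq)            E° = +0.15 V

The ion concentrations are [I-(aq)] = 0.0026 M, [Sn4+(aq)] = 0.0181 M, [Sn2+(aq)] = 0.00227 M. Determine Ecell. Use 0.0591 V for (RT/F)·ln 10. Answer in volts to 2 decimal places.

I₂/I⁻ is reduced (cathode, E° = +0.55 V) and Sn⁴⁺/Sn²⁺ is oxidized (anode).
E°cell = E°cat − E°an = +0.55 − (+0.15) = +0.40 V; n = 2.
The balanced reaction is I2(s) + Sn2+(aq) → 2 I-(aq) + Sn4+(aq), so Q = ([I-(aq)]^2·[Sn4+(aq)]) / [Sn2+(aq)] = 5.39×10^−5 and log Q = −4.268.
By the Nernst equation, E = +0.40 − (0.0591/2)·(−4.268) = +0.53 V.

+0.53 V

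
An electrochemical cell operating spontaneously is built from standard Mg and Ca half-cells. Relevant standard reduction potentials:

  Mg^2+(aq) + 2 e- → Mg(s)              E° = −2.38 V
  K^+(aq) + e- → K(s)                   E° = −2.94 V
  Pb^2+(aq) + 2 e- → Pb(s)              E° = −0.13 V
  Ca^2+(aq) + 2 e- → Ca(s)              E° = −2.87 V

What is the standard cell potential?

+0.49 V

The Mg²⁺/Mg couple has the higher E°, so Mg ion is reduced (cathode) and Ca is oxidized (anode).
E°cell = E°(cathode) − E°(anode) = −2.38 − (−2.87) = +0.49 V.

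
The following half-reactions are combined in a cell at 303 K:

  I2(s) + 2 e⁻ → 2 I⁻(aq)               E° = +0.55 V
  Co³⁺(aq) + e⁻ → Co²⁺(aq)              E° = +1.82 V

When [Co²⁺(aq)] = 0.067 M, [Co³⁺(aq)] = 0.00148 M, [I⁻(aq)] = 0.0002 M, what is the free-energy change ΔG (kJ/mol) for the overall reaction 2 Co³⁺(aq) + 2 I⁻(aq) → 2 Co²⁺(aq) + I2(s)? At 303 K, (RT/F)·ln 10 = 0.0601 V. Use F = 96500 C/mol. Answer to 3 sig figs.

−183 kJ/mol

E°cell = +1.82 − (+0.55) = +1.27 V; the balanced reaction transfers n = 2 electrons.
The reaction quotient is [Co²⁺(aq)]^2 / ([Co³⁺(aq)]^2·[I⁻(aq)]^2) = 5.12×10^10; by Nernst, E = +1.27 − (0.0601/2)(10.710) = +0.9482 V.
Then ΔG = −nFE = −2 × 96500 × +0.9482 J/mol = −183 kJ/mol.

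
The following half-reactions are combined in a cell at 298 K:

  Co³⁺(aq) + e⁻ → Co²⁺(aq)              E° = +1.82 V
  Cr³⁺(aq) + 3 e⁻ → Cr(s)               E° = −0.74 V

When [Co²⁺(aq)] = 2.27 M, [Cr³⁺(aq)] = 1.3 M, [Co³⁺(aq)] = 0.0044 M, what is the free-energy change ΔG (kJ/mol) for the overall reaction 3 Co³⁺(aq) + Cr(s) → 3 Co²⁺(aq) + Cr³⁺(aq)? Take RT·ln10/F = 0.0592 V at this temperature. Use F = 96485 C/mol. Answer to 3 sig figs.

E°cell = +1.82 − (−0.74) = +2.56 V; the balanced reaction transfers n = 3 electrons.
The reaction quotient is ([Co²⁺(aq)]^3·[Cr³⁺(aq)]) / [Co³⁺(aq)]^3 = 1.79×10^8; by Nernst, E = +2.56 − (0.0592/3)(8.252) = +2.3972 V.
Finally ΔG = −nFE = −(3)(96485 C/mol)(+2.3972 V) = −694 kJ/mol.

−694 kJ/mol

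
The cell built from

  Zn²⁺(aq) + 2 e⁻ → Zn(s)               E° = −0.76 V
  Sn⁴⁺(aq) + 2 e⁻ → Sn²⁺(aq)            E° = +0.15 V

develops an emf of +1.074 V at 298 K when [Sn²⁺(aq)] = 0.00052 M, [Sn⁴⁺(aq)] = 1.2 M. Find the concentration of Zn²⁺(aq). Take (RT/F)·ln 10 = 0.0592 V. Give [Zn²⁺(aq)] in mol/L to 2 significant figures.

With Sn⁴⁺/Sn²⁺ at the cathode and Zn²⁺/Zn at the anode, E°cell = +0.15 − (−0.76) = +0.91 V (n = 2).
Since E = E° − (0.0592/n)·log Q, log Q = n(E° − E)/0.0592 = −5.541.
For Sn⁴⁺(aq) + Zn(s) → Sn²⁺(aq) + Zn²⁺(aq), the reaction quotient is Q = ([Sn²⁺(aq)]·[Zn²⁺(aq)]) / [Sn⁴⁺(aq)].
Substituting the known concentrations and solving, log [Zn²⁺(aq)] = −2.178 and [Zn²⁺(aq)] = 0.0066 M.

0.0066 M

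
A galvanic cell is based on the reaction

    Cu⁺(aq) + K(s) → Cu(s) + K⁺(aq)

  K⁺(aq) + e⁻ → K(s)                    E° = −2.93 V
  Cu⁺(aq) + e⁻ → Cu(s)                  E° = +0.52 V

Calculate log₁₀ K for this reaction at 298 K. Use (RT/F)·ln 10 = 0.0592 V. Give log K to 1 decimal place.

log K = 58.3

The Cu⁺/Cu couple is reduced (cathode); E°cell = +0.52 − (−2.93) = +3.45 V with n = 1.
At equilibrium E = 0, so log K = nE°cell / 0.0592 = (1)(+3.45) / 0.0592 = 58.3.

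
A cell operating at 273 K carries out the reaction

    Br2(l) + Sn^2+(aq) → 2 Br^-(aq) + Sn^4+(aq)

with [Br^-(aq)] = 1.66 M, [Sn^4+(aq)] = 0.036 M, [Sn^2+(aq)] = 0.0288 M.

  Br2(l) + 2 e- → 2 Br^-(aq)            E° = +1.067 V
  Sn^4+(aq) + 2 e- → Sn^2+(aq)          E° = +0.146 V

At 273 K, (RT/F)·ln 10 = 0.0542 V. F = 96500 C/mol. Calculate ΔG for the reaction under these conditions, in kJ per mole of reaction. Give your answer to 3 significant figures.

−175 kJ/mol

E°cell = +1.067 − (+0.146) = +0.921 V; the balanced reaction transfers n = 2 electrons.
Here Q = ([Br^-(aq)]^2·[Sn^4+(aq)]) / [Sn^2+(aq)] = 3.44 (log Q = 0.537), giving E = +0.921 − (0.0542/2)·(0.537) = +0.9064 V.
Finally ΔG = −nFE = −(2)(96500 C/mol)(+0.9064 V) = −175 kJ/mol.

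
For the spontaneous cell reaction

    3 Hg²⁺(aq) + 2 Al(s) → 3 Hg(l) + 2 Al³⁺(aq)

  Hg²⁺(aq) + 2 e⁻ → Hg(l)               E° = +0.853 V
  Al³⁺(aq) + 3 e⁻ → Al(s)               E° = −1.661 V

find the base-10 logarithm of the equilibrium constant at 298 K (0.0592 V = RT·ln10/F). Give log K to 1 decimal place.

log K = 254.8

The Hg²⁺/Hg couple is reduced (cathode); E°cell = +0.853 − (−1.661) = +2.514 V with n = 6.
At equilibrium E = 0, so log K = nE°cell / 0.0592 = (6)(+2.514) / 0.0592 = 254.8.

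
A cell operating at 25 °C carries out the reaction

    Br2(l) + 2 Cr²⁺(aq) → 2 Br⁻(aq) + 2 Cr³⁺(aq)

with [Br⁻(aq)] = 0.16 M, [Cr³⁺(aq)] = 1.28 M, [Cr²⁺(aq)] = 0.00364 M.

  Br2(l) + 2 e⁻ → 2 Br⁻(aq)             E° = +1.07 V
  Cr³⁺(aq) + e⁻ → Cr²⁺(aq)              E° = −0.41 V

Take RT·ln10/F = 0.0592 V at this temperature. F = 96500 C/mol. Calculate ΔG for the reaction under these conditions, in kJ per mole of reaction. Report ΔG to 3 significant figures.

The standard cell potential is +1.07 − (−0.41) = +1.48 V, with n = 2 electrons in the balanced equation.
The reaction quotient is ([Br⁻(aq)]^2·[Cr³⁺(aq)]^2) / [Cr²⁺(aq)]^2 = 3.17×10^3; by Nernst, E = +1.48 − (0.0592/2)(3.500) = +1.3764 V.
Then ΔG = −nFE = −2 × 96500 × +1.3764 J/mol = −266 kJ/mol.

−266 kJ/mol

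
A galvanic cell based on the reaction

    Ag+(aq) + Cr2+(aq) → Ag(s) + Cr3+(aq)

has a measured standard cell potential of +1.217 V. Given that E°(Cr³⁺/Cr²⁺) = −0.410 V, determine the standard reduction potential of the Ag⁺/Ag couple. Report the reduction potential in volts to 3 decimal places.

+0.807 V

In the reaction as written the Ag⁺/Ag couple is reduced (cathode) and Cr³⁺/Cr²⁺ is oxidized (anode), so E°cell = E°(Ag⁺/Ag) − E°(Cr³⁺/Cr²⁺).
E°(Ag⁺/Ag) = E°cell + E°(anode) = +1.217 + (−0.410) = +0.807 V.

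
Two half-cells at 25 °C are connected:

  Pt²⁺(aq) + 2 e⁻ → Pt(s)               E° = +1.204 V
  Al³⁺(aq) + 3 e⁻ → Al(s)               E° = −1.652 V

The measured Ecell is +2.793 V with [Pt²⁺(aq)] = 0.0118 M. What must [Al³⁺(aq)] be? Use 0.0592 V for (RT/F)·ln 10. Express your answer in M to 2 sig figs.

2.0 M

The Pt²⁺/Pt couple has the larger reduction potential, so it is the cathode: E°cell = +1.204 − (−1.652) = +2.856 V and n = 6.
Since E = E° − (0.0592/n)·log Q, log Q = n(E° − E)/0.0592 = 6.385.
The balanced reaction is 3 Pt²⁺(aq) + 2 Al(s) → 3 Pt(s) + 2 Al³⁺(aq), so Q = [Al³⁺(aq)]^2 / [Pt²⁺(aq)]^3.
Isolating [Al³⁺(aq)] in Q = 10^{6.385} yields log [Al³⁺(aq)] = 0.300, i.e. 2.0 M.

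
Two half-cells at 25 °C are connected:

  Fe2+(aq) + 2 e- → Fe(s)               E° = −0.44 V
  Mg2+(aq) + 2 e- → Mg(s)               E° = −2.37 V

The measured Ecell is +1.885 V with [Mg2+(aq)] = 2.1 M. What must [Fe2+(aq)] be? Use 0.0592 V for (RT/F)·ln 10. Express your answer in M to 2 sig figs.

0.063 M

Fe²⁺/Fe is the cathode (higher E°); E°cell = −0.44 − (−2.37) = +1.93 V with n = 2.
Since E = E° − (0.0592/n)·log Q, log Q = n(E° − E)/0.0592 = 1.520.
For Fe2+(aq) + Mg(s) → Fe(s) + Mg2+(aq), the reaction quotient is Q = [Mg2+(aq)] / [Fe2+(aq)].
Solving for the unknown gives log [Fe2+(aq)] = −1.198, so [Fe2+(aq)] ≈ 0.063 M.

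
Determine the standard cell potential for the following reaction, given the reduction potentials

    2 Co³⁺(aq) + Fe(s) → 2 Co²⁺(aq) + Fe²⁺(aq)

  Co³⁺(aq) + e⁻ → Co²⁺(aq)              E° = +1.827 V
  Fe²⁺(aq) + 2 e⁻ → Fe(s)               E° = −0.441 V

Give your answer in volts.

In the reaction as written, Co³⁺(aq) is reduced (cathode) and Fe²⁺(aq) is produced by oxidation at the anode.
E°cell = E°(cathode) − E°(anode) = +1.827 − (−0.441) = +2.268 V.
The positive value indicates the reaction is spontaneous as written.

+2.268 V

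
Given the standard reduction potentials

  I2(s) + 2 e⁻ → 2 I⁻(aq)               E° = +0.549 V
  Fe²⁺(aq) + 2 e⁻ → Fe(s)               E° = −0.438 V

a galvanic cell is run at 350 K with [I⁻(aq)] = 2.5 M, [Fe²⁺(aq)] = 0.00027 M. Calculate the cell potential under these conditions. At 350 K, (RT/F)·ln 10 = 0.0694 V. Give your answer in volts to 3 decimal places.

+1.083 V

The I₂/I⁻ couple has the more positive E°, so it is the cathode; Fe²⁺/Fe is the anode.
E°cell = +0.549 − (−0.438) = +0.987 V, with n = 2 electrons transferred.
Balancing gives I2(s) + Fe(s) → 2 I⁻(aq) + Fe²⁺(aq); hence Q = [I⁻(aq)]^2·[Fe²⁺(aq)] = 0.00169 (log Q = −2.773).
By the Nernst equation, E = +0.987 − (0.0694/2)·(−2.773) = +1.083 V.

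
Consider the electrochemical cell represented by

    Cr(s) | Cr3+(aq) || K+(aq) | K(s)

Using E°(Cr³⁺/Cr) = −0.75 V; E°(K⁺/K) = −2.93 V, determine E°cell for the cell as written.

−2.18 V

By convention the left-hand electrode in cell notation is the anode (oxidation) and the right-hand electrode is the cathode (reduction).
E°cell = E°(right) − E°(left) = −2.93 − (−0.75) = −2.18 V.
The negative sign shows that, as written, the cell would require an external voltage to drive the reaction.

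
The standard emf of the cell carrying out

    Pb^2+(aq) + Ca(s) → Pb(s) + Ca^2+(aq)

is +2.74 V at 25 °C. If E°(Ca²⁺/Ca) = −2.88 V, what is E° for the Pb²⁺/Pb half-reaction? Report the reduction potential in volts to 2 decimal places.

−0.14 V

In the reaction as written the Pb²⁺/Pb couple is reduced (cathode) and Ca²⁺/Ca is oxidized (anode), so E°cell = E°(Pb²⁺/Pb) − E°(Ca²⁺/Ca).
E°(Pb²⁺/Pb) = E°cell + E°(anode) = +2.74 + (−2.88) = −0.14 V.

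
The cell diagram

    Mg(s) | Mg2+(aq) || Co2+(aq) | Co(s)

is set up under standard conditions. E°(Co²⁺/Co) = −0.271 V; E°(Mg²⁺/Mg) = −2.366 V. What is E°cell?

By convention the left-hand electrode in cell notation is the anode (oxidation) and the right-hand electrode is the cathode (reduction).
E°cell = E°(right) − E°(left) = −0.271 − (−2.366) = +2.095 V.

+2.095 V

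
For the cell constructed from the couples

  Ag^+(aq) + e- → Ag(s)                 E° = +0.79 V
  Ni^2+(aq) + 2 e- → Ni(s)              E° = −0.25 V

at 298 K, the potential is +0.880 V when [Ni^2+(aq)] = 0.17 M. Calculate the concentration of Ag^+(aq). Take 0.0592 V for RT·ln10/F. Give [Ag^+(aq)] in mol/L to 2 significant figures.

0.00082 M

With Ag⁺/Ag at the cathode and Ni²⁺/Ni at the anode, E°cell = +0.79 − (−0.25) = +1.04 V (n = 2).
From the Nernst equation, log Q = n(E° − E)/0.0592 = 2·(+1.04 − (+0.880))/0.0592 = 5.405.
Balancing electrons gives 2 Ag^+(aq) + Ni(s) → 2 Ag(s) + Ni^2+(aq); thus Q = [Ni^2+(aq)] / [Ag^+(aq)]^2.
Substituting the known concentrations and solving, log [Ag^+(aq)] = −3.087 and [Ag^+(aq)] = 0.00082 M.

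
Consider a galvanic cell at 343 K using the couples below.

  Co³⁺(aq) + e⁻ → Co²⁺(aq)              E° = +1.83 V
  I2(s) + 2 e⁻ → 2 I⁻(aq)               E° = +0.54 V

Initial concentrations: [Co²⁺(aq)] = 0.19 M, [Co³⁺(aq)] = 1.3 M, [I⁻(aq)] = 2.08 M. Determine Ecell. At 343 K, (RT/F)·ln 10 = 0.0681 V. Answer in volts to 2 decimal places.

Since E°(Co³⁺/Co²⁺) > E°(I₂/I⁻), Co³⁺/Co²⁺ serves as the cathode.
The standard potential is +1.83 − (+0.54) = +1.29 V and the balanced reaction transfers n = 2 electrons.
The balanced reaction is 2 Co³⁺(aq) + 2 I⁻(aq) → 2 Co²⁺(aq) + I2(s), so Q = [Co²⁺(aq)]^2 / ([Co³⁺(aq)]^2·[I⁻(aq)]^2) = 0.00494 and log Q = −2.307.
By the Nernst equation, E = +1.29 − (0.0681/2)·(−2.307) = +1.37 V.

+1.37 V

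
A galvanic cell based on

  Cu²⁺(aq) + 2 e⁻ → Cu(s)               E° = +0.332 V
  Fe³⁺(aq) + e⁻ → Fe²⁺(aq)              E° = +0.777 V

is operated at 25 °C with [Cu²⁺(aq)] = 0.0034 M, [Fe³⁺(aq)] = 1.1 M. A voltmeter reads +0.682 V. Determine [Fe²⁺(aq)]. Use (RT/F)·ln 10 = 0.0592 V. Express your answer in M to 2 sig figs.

0.0019 M

Fe³⁺/Fe²⁺ is the cathode (higher E°); E°cell = +0.777 − (+0.332) = +0.445 V with n = 2.
Since E = E° − (0.0592/n)·log Q, log Q = n(E° − E)/0.0592 = −8.007.
Balancing electrons gives 2 Fe³⁺(aq) + Cu(s) → 2 Fe²⁺(aq) + Cu²⁺(aq); thus Q = ([Fe²⁺(aq)]^2·[Cu²⁺(aq)]) / [Fe³⁺(aq)]^2.
Isolating [Fe²⁺(aq)] in Q = 10^{−8.007} yields log [Fe²⁺(aq)] = −2.728, i.e. 0.0019 M.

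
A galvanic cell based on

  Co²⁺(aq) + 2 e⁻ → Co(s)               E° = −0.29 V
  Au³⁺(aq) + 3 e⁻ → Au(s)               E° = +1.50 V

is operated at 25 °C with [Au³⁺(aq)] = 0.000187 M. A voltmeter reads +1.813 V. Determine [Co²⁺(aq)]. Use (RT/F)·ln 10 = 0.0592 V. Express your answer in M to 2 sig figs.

0.00055 M

The Au³⁺/Au couple has the larger reduction potential, so it is the cathode: E°cell = +1.50 − (−0.29) = +1.79 V and n = 6.
Since E = E° − (0.0592/n)·log Q, log Q = n(E° − E)/0.0592 = −2.331.
Balancing electrons gives 2 Au³⁺(aq) + 3 Co(s) → 2 Au(s) + 3 Co²⁺(aq); thus Q = [Co²⁺(aq)]^3 / [Au³⁺(aq)]^2.
Solving for the unknown gives log [Co²⁺(aq)] = −3.262, so [Co²⁺(aq)] ≈ 0.00055 M.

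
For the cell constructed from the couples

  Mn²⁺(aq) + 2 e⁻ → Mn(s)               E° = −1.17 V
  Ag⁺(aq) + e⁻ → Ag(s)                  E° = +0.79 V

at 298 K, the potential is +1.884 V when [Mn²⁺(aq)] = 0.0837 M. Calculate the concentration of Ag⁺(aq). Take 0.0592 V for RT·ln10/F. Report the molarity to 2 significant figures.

0.015 M

With Ag⁺/Ag at the cathode and Mn²⁺/Mn at the anode, E°cell = +0.79 − (−1.17) = +1.96 V (n = 2).
Rearranging E = E° − (0.0592/n)·log Q gives log Q = 2(+1.96 − (+1.884))/0.0592 = 2.568.
Balancing electrons gives 2 Ag⁺(aq) + Mn(s) → 2 Ag(s) + Mn²⁺(aq); thus Q = [Mn²⁺(aq)] / [Ag⁺(aq)]^2.
Solving for the unknown gives log [Ag⁺(aq)] = −1.823, so [Ag⁺(aq)] ≈ 0.015 M.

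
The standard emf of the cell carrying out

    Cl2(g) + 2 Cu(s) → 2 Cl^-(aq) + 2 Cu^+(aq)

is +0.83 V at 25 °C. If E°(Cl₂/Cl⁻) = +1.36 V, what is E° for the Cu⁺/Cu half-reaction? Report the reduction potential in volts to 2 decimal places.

In the reaction as written the Cl₂/Cl⁻ couple is reduced (cathode) and Cu⁺/Cu is oxidized (anode), so E°cell = E°(Cl₂/Cl⁻) − E°(Cu⁺/Cu).
E°(Cu⁺/Cu) = E°(cathode) − E°cell = +1.36 − (+0.83) = +0.53 V.

+0.53 V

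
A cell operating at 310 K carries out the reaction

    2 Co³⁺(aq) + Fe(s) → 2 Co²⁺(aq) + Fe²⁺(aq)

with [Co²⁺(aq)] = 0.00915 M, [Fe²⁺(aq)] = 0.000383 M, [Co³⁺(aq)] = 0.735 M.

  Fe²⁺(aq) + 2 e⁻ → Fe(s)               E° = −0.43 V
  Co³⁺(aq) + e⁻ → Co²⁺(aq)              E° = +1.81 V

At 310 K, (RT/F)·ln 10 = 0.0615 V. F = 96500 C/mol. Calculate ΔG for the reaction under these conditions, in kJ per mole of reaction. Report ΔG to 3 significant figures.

The standard cell potential is +1.81 − (−0.43) = +2.24 V, with n = 2 electrons in the balanced equation.
Here Q = ([Co²⁺(aq)]^2·[Fe²⁺(aq)]) / [Co³⁺(aq)]^2 = 5.94×10^−8 (log Q = −7.227), giving E = +2.24 − (0.0615/2)·(−7.227) = +2.4622 V.
ΔG = −nFE = −(2)(96500)(+2.4622) J/mol = −475 kJ/mol.

−475 kJ/mol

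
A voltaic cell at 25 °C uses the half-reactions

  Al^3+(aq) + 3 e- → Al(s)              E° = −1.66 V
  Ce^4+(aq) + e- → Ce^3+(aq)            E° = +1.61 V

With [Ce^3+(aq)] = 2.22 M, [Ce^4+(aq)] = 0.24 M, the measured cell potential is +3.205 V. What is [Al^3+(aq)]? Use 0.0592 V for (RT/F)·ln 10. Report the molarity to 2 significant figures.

2.5 M

The Ce⁴⁺/Ce³⁺ couple has the larger reduction potential, so it is the cathode: E°cell = +1.61 − (−1.66) = +3.27 V and n = 3.
Rearranging E = E° − (0.0592/n)·log Q gives log Q = 3(+3.27 − (+3.205))/0.0592 = 3.294.
For 3 Ce^4+(aq) + Al(s) → 3 Ce^3+(aq) + Al^3+(aq), the reaction quotient is Q = ([Ce^3+(aq)]^3·[Al^3+(aq)]) / [Ce^4+(aq)]^3.
Solving for the unknown gives log [Al^3+(aq)] = 0.396, so [Al^3+(aq)] ≈ 2.5 M.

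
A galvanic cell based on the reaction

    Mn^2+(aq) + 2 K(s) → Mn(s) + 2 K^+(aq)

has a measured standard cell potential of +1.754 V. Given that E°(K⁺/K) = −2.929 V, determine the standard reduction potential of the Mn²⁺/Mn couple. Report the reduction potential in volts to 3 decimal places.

In the reaction as written the Mn²⁺/Mn couple is reduced (cathode) and K⁺/K is oxidized (anode), so E°cell = E°(Mn²⁺/Mn) − E°(K⁺/K).
E°(Mn²⁺/Mn) = E°cell + E°(anode) = +1.754 + (−2.929) = −1.175 V.

−1.175 V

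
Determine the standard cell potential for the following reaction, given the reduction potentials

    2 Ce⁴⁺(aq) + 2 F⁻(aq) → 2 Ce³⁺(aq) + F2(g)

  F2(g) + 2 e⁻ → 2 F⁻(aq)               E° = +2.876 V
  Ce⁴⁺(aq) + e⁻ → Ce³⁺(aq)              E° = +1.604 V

−1.272 V

In the reaction as written, Ce⁴⁺(aq) is reduced (cathode) and F2(g) is produced by oxidation at the anode.
E°cell = E°(cathode) − E°(anode) = +1.604 − (+2.876) = −1.272 V.
The negative E°cell means the reaction is non-spontaneous in the direction written.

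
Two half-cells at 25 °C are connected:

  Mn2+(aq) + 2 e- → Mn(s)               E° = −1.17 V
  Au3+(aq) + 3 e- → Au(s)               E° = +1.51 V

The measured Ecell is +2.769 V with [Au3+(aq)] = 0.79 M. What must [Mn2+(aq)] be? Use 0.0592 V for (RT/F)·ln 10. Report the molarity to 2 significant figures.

0.00084 M

The Au³⁺/Au couple has the larger reduction potential, so it is the cathode: E°cell = +1.51 − (−1.17) = +2.68 V and n = 6.
From the Nernst equation, log Q = n(E° − E)/0.0592 = 6·(+2.68 − (+2.769))/0.0592 = −9.020.
For 2 Au3+(aq) + 3 Mn(s) → 2 Au(s) + 3 Mn2+(aq), the reaction quotient is Q = [Mn2+(aq)]^3 / [Au3+(aq)]^2.
Substituting the known concentrations and solving, log [Mn2+(aq)] = −3.075 and [Mn2+(aq)] = 0.00084 M.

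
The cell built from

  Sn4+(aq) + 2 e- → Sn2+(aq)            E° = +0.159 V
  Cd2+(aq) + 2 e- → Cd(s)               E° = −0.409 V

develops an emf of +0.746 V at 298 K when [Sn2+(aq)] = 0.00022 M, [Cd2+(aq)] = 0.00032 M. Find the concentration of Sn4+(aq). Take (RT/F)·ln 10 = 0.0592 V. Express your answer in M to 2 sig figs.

0.073 M

Sn⁴⁺/Sn²⁺ is the cathode (higher E°); E°cell = +0.159 − (−0.409) = +0.568 V with n = 2.
Rearranging E = E° − (0.0592/n)·log Q gives log Q = 2(+0.568 − (+0.746))/0.0592 = −6.014.
Balancing electrons gives Sn4+(aq) + Cd(s) → Sn2+(aq) + Cd2+(aq); thus Q = ([Sn2+(aq)]·[Cd2+(aq)]) / [Sn4+(aq)].
Isolating [Sn4+(aq)] in Q = 10^{−6.014} yields log [Sn4+(aq)] = −1.138, i.e. 0.073 M.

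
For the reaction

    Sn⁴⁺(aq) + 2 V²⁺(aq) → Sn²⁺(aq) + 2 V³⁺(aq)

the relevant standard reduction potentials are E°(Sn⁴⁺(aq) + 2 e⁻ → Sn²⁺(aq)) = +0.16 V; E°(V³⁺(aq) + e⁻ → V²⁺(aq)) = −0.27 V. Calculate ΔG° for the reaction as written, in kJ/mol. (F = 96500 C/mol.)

In the reaction as written Sn⁴⁺(aq) is reduced, so the Sn⁴⁺/Sn²⁺ couple is the cathode and V³⁺/V²⁺ is the anode.
E°cell = +0.16 − (−0.27) = +0.43 V; balancing electrons gives n = 2.
ΔG° = −nFE°cell = −(2)(96500)(+0.43) J/mol = −83.0 kJ/mol.

−83.0 kJ/mol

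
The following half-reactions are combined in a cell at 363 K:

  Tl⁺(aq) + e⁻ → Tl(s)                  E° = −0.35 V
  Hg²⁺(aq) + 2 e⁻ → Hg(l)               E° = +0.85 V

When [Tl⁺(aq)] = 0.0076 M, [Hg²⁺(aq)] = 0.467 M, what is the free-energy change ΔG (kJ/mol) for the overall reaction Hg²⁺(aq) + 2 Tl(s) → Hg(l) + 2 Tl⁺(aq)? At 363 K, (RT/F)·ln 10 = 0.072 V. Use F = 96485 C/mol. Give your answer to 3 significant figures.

E°cell = +0.85 − (−0.35) = +1.20 V; the balanced reaction transfers n = 2 electrons.
The reaction quotient is [Tl⁺(aq)]^2 / [Hg²⁺(aq)] = 0.000124; by Nernst, E = +1.20 − (0.072/2)(−3.908) = +1.3407 V.
Finally ΔG = −nFE = −(2)(96485 C/mol)(+1.3407 V) = −259 kJ/mol.

−259 kJ/mol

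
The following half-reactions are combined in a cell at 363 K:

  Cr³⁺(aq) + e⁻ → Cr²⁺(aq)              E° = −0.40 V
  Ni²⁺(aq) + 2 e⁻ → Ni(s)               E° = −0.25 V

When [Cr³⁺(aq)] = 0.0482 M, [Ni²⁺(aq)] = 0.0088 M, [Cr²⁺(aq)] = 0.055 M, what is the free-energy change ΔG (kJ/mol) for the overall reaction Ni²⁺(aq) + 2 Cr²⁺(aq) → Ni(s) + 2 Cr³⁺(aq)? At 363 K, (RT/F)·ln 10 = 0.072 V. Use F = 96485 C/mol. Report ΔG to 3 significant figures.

−15.5 kJ/mol

With Ni²⁺/Ni reduced at the cathode, E°cell = −0.25 − (−0.40) = +0.15 V and n = 2.
Here Q = [Cr³⁺(aq)]^2 / ([Ni²⁺(aq)]·[Cr²⁺(aq)]^2) = 87.3 (log Q = 1.941), giving E = +0.15 − (0.072/2)·(1.941) = +0.0801 V.
ΔG = −nFE = −(2)(96485)(+0.0801) J/mol = −15.5 kJ/mol.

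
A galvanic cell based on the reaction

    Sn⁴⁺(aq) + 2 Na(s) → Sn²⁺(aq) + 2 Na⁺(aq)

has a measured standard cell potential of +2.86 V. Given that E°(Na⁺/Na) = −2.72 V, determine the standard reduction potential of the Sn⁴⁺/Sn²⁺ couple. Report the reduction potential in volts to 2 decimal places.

In the reaction as written the Sn⁴⁺/Sn²⁺ couple is reduced (cathode) and Na⁺/Na is oxidized (anode), so E°cell = E°(Sn⁴⁺/Sn²⁺) − E°(Na⁺/Na).
E°(Sn⁴⁺/Sn²⁺) = E°cell + E°(anode) = +2.86 + (−2.72) = +0.14 V.

+0.14 V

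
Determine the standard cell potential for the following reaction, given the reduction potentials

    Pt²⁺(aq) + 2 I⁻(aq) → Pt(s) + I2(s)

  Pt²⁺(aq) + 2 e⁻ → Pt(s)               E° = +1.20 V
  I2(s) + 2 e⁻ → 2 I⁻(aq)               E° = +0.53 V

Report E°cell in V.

Pt²⁺(aq) gains electrons, so the Pt²⁺/Pt couple is the cathode; the I₂/I⁻ couple is the anode.
E°cell = E°(cathode) − E°(anode) = +1.20 − (+0.53) = +0.67 V.
The positive value indicates the reaction is spontaneous as written.

+0.67 V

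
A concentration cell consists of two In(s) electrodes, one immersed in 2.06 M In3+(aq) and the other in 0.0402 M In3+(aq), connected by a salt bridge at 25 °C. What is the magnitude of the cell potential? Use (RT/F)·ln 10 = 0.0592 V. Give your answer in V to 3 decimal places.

0.034 V

For a concentration cell E°cell = 0, since both electrodes use the same couple.
The compartment with the higher In3+(aq) concentration (2.06 M) acts as the cathode; ions are reduced there and produced at the dilute (0.0402 M) anode.
With n = 3, Ecell = −(0.0592/3)·log([dilute]/[conc]) = −(0.0592/3)·log(0.0402/2.06) = +0.034 V.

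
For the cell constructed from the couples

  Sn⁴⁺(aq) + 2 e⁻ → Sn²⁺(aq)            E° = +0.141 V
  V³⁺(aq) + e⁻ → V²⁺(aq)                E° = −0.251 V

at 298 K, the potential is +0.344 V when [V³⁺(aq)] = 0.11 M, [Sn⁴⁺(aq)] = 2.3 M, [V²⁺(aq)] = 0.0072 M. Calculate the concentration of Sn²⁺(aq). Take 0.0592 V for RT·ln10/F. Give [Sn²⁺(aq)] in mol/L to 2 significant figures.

The Sn⁴⁺/Sn²⁺ couple has the larger reduction potential, so it is the cathode: E°cell = +0.141 − (−0.251) = +0.392 V and n = 2.
From the Nernst equation, log Q = n(E° − E)/0.0592 = 2·(+0.392 − (+0.344))/0.0592 = 1.622.
For Sn⁴⁺(aq) + 2 V²⁺(aq) → Sn²⁺(aq) + 2 V³⁺(aq), the reaction quotient is Q = ([Sn²⁺(aq)]·[V³⁺(aq)]^2) / ([Sn⁴⁺(aq)]·[V²⁺(aq)]^2).
Substituting the known concentrations and solving, log [Sn²⁺(aq)] = −0.384 and [Sn²⁺(aq)] = 0.41 M.

0.41 M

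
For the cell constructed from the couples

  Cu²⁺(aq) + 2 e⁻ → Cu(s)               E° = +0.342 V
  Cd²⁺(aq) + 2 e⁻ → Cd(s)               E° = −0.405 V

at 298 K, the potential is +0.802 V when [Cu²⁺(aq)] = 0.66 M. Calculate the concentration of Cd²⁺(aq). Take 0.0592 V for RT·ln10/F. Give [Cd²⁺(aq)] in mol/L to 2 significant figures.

Cu²⁺/Cu is the cathode (higher E°); E°cell = +0.342 − (−0.405) = +0.747 V with n = 2.
Since E = E° − (0.0592/n)·log Q, log Q = n(E° − E)/0.0592 = −1.858.
Balancing electrons gives Cu²⁺(aq) + Cd(s) → Cu(s) + Cd²⁺(aq); thus Q = [Cd²⁺(aq)] / [Cu²⁺(aq)].
Substituting the known concentrations and solving, log [Cd²⁺(aq)] = −2.038 and [Cd²⁺(aq)] = 0.0092 M.

0.0092 M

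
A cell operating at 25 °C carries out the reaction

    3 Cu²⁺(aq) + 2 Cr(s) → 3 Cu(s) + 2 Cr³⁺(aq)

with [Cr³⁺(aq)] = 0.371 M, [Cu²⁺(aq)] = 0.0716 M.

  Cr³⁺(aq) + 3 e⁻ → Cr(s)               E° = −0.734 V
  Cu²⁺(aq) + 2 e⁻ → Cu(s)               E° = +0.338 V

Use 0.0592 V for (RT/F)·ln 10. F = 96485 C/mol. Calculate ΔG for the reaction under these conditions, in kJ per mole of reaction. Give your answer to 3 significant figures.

E°cell = +0.338 − (−0.734) = +1.072 V; the balanced reaction transfers n = 6 electrons.
Q = [Cr³⁺(aq)]^2 / [Cu²⁺(aq)]^3 = 375, so log Q = 2.574 and E = +1.072 − (0.0592/6)(2.574) = +1.0466 V.
ΔG = −nFE = −(6)(96485)(+1.0466) J/mol = −606 kJ/mol.

−606 kJ/mol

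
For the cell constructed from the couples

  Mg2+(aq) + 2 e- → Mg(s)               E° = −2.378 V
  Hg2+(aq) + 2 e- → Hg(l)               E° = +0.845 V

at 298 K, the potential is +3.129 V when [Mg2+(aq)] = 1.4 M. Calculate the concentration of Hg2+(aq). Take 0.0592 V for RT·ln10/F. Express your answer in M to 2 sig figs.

0.00093 M

The Hg²⁺/Hg couple has the larger reduction potential, so it is the cathode: E°cell = +0.845 − (−2.378) = +3.223 V and n = 2.
Rearranging E = E° − (0.0592/n)·log Q gives log Q = 2(+3.223 − (+3.129))/0.0592 = 3.176.
The balanced reaction is Hg2+(aq) + Mg(s) → Hg(l) + Mg2+(aq), so Q = [Mg2+(aq)] / [Hg2+(aq)].
Isolating [Hg2+(aq)] in Q = 10^{3.176} yields log [Hg2+(aq)] = −3.030, i.e. 0.00093 M.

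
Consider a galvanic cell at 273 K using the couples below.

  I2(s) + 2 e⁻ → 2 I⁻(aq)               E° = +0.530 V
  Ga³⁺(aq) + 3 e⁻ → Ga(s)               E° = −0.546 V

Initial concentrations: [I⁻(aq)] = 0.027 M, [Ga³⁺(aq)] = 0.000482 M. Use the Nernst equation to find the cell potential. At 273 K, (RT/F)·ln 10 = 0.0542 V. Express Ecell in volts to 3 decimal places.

+1.221 V

I₂/I⁻ is reduced (cathode, E° = +0.530 V) and Ga³⁺/Ga is oxidized (anode).
E°cell = E°cat − E°an = +0.530 − (−0.546) = +1.076 V; n = 6.
The balanced reaction is 3 I2(s) + 2 Ga(s) → 6 I⁻(aq) + 2 Ga³⁺(aq), so Q = [I⁻(aq)]^6·[Ga³⁺(aq)]^2 = 9×10^−17 and log Q = −16.046.
Applying E = E° − (RT ln10/nF)·log Q gives +1.076 − (0.0542/6)(−16.046) = +1.221 V.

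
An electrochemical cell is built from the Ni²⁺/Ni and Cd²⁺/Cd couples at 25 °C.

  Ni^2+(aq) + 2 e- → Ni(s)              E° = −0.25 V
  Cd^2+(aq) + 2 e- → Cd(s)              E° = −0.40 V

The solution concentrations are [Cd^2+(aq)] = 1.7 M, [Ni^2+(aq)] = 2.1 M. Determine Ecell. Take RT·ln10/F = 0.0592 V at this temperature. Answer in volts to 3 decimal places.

+0.153 V

Since E°(Ni²⁺/Ni) > E°(Cd²⁺/Cd), Ni²⁺/Ni serves as the cathode.
E°cell = E°cat − E°an = −0.25 − (−0.40) = +0.15 V; n = 2.
The balanced reaction is Ni^2+(aq) + Cd(s) → Ni(s) + Cd^2+(aq), so Q = [Cd^2+(aq)] / [Ni^2+(aq)] = 0.81 and log Q = −0.092.
Applying E = E° − (RT ln10/nF)·log Q gives +0.15 − (0.0592/2)(−0.092) = +0.153 V.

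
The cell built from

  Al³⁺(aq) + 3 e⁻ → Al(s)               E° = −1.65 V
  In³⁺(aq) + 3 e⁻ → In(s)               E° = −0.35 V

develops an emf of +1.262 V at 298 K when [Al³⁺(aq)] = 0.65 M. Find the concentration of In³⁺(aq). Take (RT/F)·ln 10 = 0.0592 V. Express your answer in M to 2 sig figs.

0.0077 M

The In³⁺/In couple has the larger reduction potential, so it is the cathode: E°cell = −0.35 − (−1.65) = +1.30 V and n = 3.
Rearranging E = E° − (0.0592/n)·log Q gives log Q = 3(+1.30 − (+1.262))/0.0592 = 1.926.
Balancing electrons gives In³⁺(aq) + Al(s) → In(s) + Al³⁺(aq); thus Q = [Al³⁺(aq)] / [In³⁺(aq)].
Isolating [In³⁺(aq)] in Q = 10^{1.926} yields log [In³⁺(aq)] = −2.113, i.e. 0.0077 M.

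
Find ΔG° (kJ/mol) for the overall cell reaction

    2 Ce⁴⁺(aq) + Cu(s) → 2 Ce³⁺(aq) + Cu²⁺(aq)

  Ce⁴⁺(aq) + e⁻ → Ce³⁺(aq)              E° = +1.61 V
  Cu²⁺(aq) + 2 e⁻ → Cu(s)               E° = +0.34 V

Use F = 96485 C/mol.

In the reaction as written Ce⁴⁺(aq) is reduced, so the Ce⁴⁺/Ce³⁺ couple is the cathode and Cu²⁺/Cu is the anode.
E°cell = +1.61 − (+0.34) = +1.27 V; balancing electrons gives n = 2.
ΔG° = −nFE°cell = −(2)(96485)(+1.27) J/mol = −245 kJ/mol.

−245 kJ/mol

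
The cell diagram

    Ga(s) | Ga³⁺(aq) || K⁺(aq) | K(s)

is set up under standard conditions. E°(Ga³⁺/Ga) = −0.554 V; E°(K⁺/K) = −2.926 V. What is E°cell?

−2.372 V

By convention the left-hand electrode in cell notation is the anode (oxidation) and the right-hand electrode is the cathode (reduction).
E°cell = E°(right) − E°(left) = −2.926 − (−0.554) = −2.372 V.
The negative sign shows that, as written, the cell would require an external voltage to drive the reaction.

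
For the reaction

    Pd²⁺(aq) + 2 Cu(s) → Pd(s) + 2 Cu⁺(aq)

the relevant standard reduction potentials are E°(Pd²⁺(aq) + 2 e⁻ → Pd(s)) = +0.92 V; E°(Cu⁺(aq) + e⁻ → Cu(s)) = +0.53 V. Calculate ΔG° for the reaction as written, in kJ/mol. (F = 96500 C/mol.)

−75.3 kJ/mol

In the reaction as written Pd²⁺(aq) is reduced, so the Pd²⁺/Pd couple is the cathode and Cu⁺/Cu is the anode.
E°cell = +0.92 − (+0.53) = +0.39 V; balancing electrons gives n = 2.
ΔG° = −nFE°cell = −(2)(96500)(+0.39) J/mol = −75.3 kJ/mol.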